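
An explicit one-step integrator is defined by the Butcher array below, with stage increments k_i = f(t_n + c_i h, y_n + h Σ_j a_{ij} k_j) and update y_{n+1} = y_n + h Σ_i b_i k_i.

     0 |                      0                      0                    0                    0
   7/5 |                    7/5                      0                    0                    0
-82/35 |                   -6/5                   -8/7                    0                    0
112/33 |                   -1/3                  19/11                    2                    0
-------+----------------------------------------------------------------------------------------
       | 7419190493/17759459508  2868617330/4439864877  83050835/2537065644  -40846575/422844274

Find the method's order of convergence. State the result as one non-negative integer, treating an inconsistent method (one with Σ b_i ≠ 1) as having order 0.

3

b = (7419190493/17759459508, 2868617330/4439864877, 83050835/2537065644, -40846575/422844274)
c = (0, 7/5, -82/35, 112/33)
Ac = (0, 0, -8/5, -873/385)
Σ b_i: 7419190493/17759459508·1 + 2868617330/4439864877·1 + 83050835/2537065644·1 + (-40846575/422844274)·1 = 1 ✓
b·c: 2868617330/4439864877·7/5 + 83050835/2537065644·(-82/35) + (-40846575/422844274)·112/33 = 1/2 ✓
b·c²: 2868617330/4439864877·49/25 + 83050835/2537065644·6724/1225 + (-40846575/422844274)·12544/1089 = 1/3 ✓
b·Ac: 83050835/2537065644·(-8/5) + (-40846575/422844274)·(-873/385) = 1/6 ✓
b·c³: 2868617330/4439864877·343/125 + 83050835/2537065644·(-551368/42875) + (-40846575/422844274)·1404928/35937 = -8880818492984/3662888523525 ≠ 1/4 ⇒ order 3.
b·(c∘Ac): 83050835/2537065644·656/175 + (-40846575/422844274)·(-4656/605) = 2746776284/3171332055 ≠ 1/8
b·Ac²: 83050835/2537065644·(-56/25) + (-40846575/422844274)·193547/13475 = -64858699627/44398648770 ≠ 1/12
b·A²c: (-40846575/422844274)·(-16/5) = 65354520/211422137 ≠ 1/24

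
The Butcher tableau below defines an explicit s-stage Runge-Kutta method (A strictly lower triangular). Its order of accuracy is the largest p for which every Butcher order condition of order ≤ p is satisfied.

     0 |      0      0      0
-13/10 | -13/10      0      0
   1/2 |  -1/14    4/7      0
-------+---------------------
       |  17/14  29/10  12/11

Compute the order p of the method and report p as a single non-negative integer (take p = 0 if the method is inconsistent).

b = (17/14, 29/10, 12/11)
c = (0, -13/10, 1/2)
Ac = (0, 0, -26/35)
Σ b_i: 17/14·1 + 29/10·1 + 12/11·1 = 2004/385 ≠ 1 ⇒ order 0.

0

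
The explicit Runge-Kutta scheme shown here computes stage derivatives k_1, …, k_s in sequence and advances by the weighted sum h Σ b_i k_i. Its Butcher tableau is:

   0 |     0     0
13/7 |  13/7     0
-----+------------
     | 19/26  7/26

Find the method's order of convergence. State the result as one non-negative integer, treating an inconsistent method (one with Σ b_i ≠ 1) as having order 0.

b = (19/26, 7/26)
c = (0, 13/7)
Σ b_i: 19/26·1 + 7/26·1 = 1 ✓
b·c: 7/26·13/7 = 1/2 ✓; 2 stages ⇒ order 2.

2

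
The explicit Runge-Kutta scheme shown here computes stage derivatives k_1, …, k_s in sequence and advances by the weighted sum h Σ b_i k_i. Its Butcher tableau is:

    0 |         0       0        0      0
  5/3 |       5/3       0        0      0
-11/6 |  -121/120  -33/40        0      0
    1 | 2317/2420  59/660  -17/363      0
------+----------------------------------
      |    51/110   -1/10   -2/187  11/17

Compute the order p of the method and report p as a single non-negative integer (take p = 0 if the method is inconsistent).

b = (51/110, -1/10, -2/187, 11/17)
c = (0, 5/3, -11/6, 1)
Ac = (0, 0, -11/8, 31/132)
Σ b_i: 51/110·1 + (-1/10)·1 + (-2/187)·1 + 11/17·1 = 1 ✓
b·c: (-1/10)·5/3 + (-2/187)·(-11/6) + 11/17·1 = 1/2 ✓
b·c²: (-1/10)·25/9 + (-2/187)·121/36 + 11/17·1 = 1/3 ✓
b·Ac: (-2/187)·(-11/8) + 11/17·31/132 = 1/6 ✓
b·c³: (-1/10)·125/27 + (-2/187)·(-1331/216) + 11/17·1 = 1/4 ✓
b·(c∘Ac): (-2/187)·121/48 + 11/17·31/132 = 1/8 ✓
b·Ac²: (-2/187)·(-55/24) + 11/17·1/11 = 1/12 ✓
b·A²c: 11/17·17/264 = 1/24 ✓; 4 stages ⇒ order 4.

4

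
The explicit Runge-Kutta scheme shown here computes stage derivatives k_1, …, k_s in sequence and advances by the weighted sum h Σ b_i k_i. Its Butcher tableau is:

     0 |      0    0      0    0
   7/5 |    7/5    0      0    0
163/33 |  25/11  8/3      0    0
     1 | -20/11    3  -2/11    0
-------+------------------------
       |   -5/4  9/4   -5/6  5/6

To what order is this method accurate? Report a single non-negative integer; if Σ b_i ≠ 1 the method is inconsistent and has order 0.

1

b = (-5/4, 9/4, -5/6, 5/6)
c = (0, 7/5, 163/33, 1)
Ac = (0, 0, 56/15, 5993/1815)
Σ b_i: (-5/4)·1 + 9/4·1 + (-5/6)·1 + 5/6·1 = 1 ✓
b·c: 9/4·7/5 + (-5/6)·163/33 + 5/6·1 = -263/1980 ≠ 1/2 ⇒ order 1.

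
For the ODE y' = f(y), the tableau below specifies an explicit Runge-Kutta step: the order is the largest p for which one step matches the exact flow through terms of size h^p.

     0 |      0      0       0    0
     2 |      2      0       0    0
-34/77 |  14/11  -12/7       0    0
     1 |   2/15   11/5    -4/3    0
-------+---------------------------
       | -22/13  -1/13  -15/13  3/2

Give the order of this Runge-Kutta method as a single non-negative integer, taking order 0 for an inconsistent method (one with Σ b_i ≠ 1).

0

b = (-22/13, -1/13, -15/13, 3/2)
c = (0, 2, -34/77, 1)
Ac = (0, 0, -24/7, 5762/1155)
Σ b_i: (-22/13)·1 + (-1/13)·1 + (-15/13)·1 + 3/2·1 = -37/26 ≠ 1 ⇒ order 0.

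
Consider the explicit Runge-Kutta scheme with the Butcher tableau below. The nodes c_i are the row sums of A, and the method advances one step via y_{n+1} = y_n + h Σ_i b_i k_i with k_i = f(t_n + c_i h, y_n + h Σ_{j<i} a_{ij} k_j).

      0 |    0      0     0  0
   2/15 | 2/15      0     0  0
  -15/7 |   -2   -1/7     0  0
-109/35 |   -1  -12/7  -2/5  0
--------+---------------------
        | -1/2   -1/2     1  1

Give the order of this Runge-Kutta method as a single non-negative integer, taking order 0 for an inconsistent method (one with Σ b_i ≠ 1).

b = (-1/2, -1/2, 1, 1)
c = (0, 2/15, -15/7, -109/35)
Ac = (0, 0, -2/105, 22/35)
Σ b_i: (-1/2)·1 + (-1/2)·1 + 1·1 + 1·1 = 1 ✓
b·c: (-1/2)·2/15 + 1·(-15/7) + 1·(-109/35) = -559/105 ≠ 1/2 ⇒ order 1.

1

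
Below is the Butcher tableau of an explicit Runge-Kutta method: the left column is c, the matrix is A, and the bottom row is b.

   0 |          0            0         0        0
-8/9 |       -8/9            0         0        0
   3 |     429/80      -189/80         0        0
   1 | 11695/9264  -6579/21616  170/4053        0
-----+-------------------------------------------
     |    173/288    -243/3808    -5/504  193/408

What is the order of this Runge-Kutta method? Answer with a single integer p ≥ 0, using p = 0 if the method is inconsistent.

4

b = (173/288, -243/3808, -5/504, 193/408)
c = (0, -8/9, 3, 1)
Ac = (0, 0, 21/10, 153/386)
Σ b_i: 173/288·1 + (-243/3808)·1 + (-5/504)·1 + 193/408·1 = 1 ✓
b·c: (-243/3808)·(-8/9) + (-5/504)·3 + 193/408·1 = 1/2 ✓
b·c²: (-243/3808)·64/81 + (-5/504)·9 + 193/408·1 = 1/3 ✓
b·Ac: (-5/504)·21/10 + 193/408·153/386 = 1/6 ✓
b·c³: (-243/3808)·(-512/729) + (-5/504)·27 + 193/408·1 = 1/4 ✓
b·(c∘Ac): (-5/504)·63/10 + 193/408·153/386 = 1/8 ✓
b·Ac²: (-5/504)·(-28/15) + 193/408·238/1737 = 1/12 ✓
b·A²c: 193/408·17/193 = 1/24 ✓; 4 stages ⇒ order 4.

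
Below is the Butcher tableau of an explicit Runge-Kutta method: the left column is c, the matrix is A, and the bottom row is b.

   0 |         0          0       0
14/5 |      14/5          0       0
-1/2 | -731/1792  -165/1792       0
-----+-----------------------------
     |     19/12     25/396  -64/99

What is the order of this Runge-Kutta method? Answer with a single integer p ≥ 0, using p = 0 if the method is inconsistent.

3

b = (19/12, 25/396, -64/99)
c = (0, 14/5, -1/2)
Ac = (0, 0, -33/128)
Σ b_i: 19/12·1 + 25/396·1 + (-64/99)·1 = 1 ✓
b·c: 25/396·14/5 + (-64/99)·(-1/2) = 1/2 ✓
b·c²: 25/396·196/25 + (-64/99)·1/4 = 1/3 ✓
b·Ac: (-64/99)·(-33/128) = 1/6 ✓; 3 stages ⇒ order 3.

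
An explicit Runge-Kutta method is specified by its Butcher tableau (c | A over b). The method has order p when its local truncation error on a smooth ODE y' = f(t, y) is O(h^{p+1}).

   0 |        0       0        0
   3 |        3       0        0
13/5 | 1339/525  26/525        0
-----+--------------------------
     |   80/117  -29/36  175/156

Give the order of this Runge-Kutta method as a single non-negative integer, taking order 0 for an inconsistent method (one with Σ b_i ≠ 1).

b = (80/117, -29/36, 175/156)
c = (0, 3, 13/5)
Ac = (0, 0, 26/175)
Σ b_i: 80/117·1 + (-29/36)·1 + 175/156·1 = 1 ✓
b·c: (-29/36)·3 + 175/156·13/5 = 1/2 ✓
b·c²: (-29/36)·9 + 175/156·169/25 = 1/3 ✓
b·Ac: 175/156·26/175 = 1/6 ✓; 3 stages ⇒ order 3.

3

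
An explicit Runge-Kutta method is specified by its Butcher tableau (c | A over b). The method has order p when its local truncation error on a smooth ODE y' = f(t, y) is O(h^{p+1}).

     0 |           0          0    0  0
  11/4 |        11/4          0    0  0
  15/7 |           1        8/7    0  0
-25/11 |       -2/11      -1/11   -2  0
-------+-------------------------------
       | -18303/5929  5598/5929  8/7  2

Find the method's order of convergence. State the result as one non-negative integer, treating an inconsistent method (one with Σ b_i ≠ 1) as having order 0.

2

b = (-18303/5929, 5598/5929, 8/7, 2)
c = (0, 11/4, 15/7, -25/11)
Ac = (0, 0, 22/7, -127/28)
Σ b_i: (-18303/5929)·1 + 5598/5929·1 + 8/7·1 + 2·1 = 1 ✓
b·c: 5598/5929·11/4 + 8/7·15/7 + 2·(-25/11) = 1/2 ✓
b·c²: 5598/5929·121/16 + 8/7·225/49 + 2·625/121 = 7543153/332024 ≠ 1/3 ⇒ order 2.
b·Ac: 8/7·22/7 + 2·(-127/28) = -537/98 ≠ 1/6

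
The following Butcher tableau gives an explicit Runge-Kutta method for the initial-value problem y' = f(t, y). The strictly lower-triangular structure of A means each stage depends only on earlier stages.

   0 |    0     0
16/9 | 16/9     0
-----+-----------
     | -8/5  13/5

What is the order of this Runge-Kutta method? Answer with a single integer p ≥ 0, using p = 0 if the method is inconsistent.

b = (-8/5, 13/5)
c = (0, 16/9)
Σ b_i: (-8/5)·1 + 13/5·1 = 1 ✓
b·c: 13/5·16/9 = 208/45 ≠ 1/2 ⇒ order 1.

1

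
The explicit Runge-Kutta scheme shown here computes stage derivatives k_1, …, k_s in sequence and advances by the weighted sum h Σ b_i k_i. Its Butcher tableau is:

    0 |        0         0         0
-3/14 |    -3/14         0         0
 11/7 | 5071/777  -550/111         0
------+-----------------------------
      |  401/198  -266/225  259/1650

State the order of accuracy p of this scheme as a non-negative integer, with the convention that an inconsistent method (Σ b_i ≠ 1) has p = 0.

b = (401/198, -266/225, 259/1650)
c = (0, -3/14, 11/7)
Ac = (0, 0, 275/259)
Σ b_i: 401/198·1 + (-266/225)·1 + 259/1650·1 = 1 ✓
b·c: (-266/225)·(-3/14) + 259/1650·11/7 = 1/2 ✓
b·c²: (-266/225)·9/196 + 259/1650·121/49 = 1/3 ✓
b·Ac: 259/1650·275/259 = 1/6 ✓; 3 stages ⇒ order 3.

3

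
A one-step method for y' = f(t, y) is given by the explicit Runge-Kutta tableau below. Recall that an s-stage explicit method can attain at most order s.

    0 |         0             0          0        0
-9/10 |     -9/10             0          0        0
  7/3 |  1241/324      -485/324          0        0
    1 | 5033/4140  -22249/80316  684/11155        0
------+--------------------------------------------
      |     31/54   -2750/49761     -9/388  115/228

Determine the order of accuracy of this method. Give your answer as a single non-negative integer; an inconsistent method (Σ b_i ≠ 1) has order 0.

4

b = (31/54, -2750/49761, -9/388, 115/228)
c = (0, -9/10, 7/3, 1)
Ac = (0, 0, 97/72, 361/920)
Σ b_i: 31/54·1 + (-2750/49761)·1 + (-9/388)·1 + 115/228·1 = 1 ✓
b·c: (-2750/49761)·(-9/10) + (-9/388)·7/3 + 115/228·1 = 1/2 ✓
b·c²: (-2750/49761)·81/100 + (-9/388)·49/9 + 115/228·1 = 1/3 ✓
b·Ac: (-9/388)·97/72 + 115/228·361/920 = 1/6 ✓
b·c³: (-2750/49761)·(-729/1000) + (-9/388)·343/27 + 115/228·1 = 1/4 ✓
b·(c∘Ac): (-9/388)·679/216 + 115/228·361/920 = 1/8 ✓
b·Ac²: (-9/388)·(-97/80) + 115/228·1007/9200 = 1/12 ✓
b·A²c: 115/228·19/230 = 1/24 ✓; 4 stages ⇒ order 4.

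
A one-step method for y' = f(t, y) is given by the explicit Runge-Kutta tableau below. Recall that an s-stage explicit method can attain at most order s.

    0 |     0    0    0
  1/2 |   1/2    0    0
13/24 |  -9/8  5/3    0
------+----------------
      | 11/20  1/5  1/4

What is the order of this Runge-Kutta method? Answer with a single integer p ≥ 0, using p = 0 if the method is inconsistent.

b = (11/20, 1/5, 1/4)
c = (0, 1/2, 13/24)
Ac = (0, 0, 5/6)
Σ b_i: 11/20·1 + 1/5·1 + 1/4·1 = 1 ✓
b·c: 1/5·1/2 + 1/4·13/24 = 113/480 ≠ 1/2 ⇒ order 1.

1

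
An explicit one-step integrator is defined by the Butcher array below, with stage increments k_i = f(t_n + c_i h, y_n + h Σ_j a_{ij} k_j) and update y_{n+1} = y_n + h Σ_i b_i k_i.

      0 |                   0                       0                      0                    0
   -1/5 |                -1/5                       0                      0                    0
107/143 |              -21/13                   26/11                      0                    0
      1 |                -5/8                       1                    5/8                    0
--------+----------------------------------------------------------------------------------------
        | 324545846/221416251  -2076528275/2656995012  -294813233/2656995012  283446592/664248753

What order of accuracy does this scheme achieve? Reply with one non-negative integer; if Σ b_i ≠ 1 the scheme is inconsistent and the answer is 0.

b = (324545846/221416251, -2076528275/2656995012, -294813233/2656995012, 283446592/664248753)
c = (0, -1/5, 107/143, 1)
Ac = (0, 0, -26/55, 1531/5720)
Σ b_i: 324545846/221416251·1 + (-2076528275/2656995012)·1 + (-294813233/2656995012)·1 + 283446592/664248753·1 = 1 ✓
b·c: (-2076528275/2656995012)·(-1/5) + (-294813233/2656995012)·107/143 + 283446592/664248753·1 = 1/2 ✓
b·c²: (-2076528275/2656995012)·1/25 + (-294813233/2656995012)·11449/20449 + 283446592/664248753·1 = 1/3 ✓
b·Ac: (-294813233/2656995012)·(-26/55) + 283446592/664248753·1531/5720 = 1/6 ✓
b·c³: (-2076528275/2656995012)·(-1/125) + (-294813233/2656995012)·1225043/2924207 + 283446592/664248753·1 = 9413176541/24355787610 ≠ 1/4 ⇒ order 3.
b·(c∘Ac): (-294813233/2656995012)·(-214/605) + 283446592/664248753·1531/5720 = 339789409/2214162510 ≠ 1/8
b·Ac²: (-294813233/2656995012)·26/275 + 283446592/664248753·1594717/4089800 = 49361083129/316625238930 ≠ 1/12
b·A²c: 283446592/664248753·(-13/44) = -83745584/664248753 ≠ 1/24

3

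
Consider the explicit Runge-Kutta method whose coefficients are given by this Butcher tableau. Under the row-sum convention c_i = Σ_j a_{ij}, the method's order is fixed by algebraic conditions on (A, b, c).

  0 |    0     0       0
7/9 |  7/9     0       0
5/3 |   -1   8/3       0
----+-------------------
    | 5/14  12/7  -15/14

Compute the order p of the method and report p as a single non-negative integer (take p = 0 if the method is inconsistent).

1

b = (5/14, 12/7, -15/14)
c = (0, 7/9, 5/3)
Ac = (0, 0, 56/27)
Σ b_i: 5/14·1 + 12/7·1 + (-15/14)·1 = 1 ✓
b·c: 12/7·7/9 + (-15/14)·5/3 = -19/42 ≠ 1/2 ⇒ order 1.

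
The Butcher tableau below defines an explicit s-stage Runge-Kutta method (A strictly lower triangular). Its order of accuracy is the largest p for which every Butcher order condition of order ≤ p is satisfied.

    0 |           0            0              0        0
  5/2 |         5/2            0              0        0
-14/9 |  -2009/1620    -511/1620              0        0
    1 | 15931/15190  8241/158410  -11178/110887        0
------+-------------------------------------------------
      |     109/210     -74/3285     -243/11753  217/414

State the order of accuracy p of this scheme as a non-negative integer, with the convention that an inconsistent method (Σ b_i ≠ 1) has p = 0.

b = (109/210, -74/3285, -243/11753, 217/414)
c = (0, 5/2, -14/9, 1)
Ac = (0, 0, -511/648, 249/868)
Σ b_i: 109/210·1 + (-74/3285)·1 + (-243/11753)·1 + 217/414·1 = 1 ✓
b·c: (-74/3285)·5/2 + (-243/11753)·(-14/9) + 217/414·1 = 1/2 ✓
b·c²: (-74/3285)·25/4 + (-243/11753)·196/81 + 217/414·1 = 1/3 ✓
b·Ac: (-243/11753)·(-511/648) + 217/414·249/868 = 1/6 ✓
b·c³: (-74/3285)·125/8 + (-243/11753)·(-2744/729) + 217/414·1 = 1/4 ✓
b·(c∘Ac): (-243/11753)·3577/2916 + 217/414·249/868 = 1/8 ✓
b·Ac²: (-243/11753)·(-2555/1296) + 217/414·141/1736 = 1/12 ✓
b·A²c: 217/414·69/868 = 1/24 ✓; 4 stages ⇒ order 4.

4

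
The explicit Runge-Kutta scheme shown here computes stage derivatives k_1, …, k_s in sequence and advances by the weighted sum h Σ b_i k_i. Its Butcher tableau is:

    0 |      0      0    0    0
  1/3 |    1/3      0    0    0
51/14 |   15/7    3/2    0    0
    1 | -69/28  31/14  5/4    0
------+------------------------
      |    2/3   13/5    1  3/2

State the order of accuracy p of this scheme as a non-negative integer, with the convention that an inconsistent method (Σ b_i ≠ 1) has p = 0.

b = (2/3, 13/5, 1, 3/2)
c = (0, 1/3, 51/14, 1)
Ac = (0, 0, 1/2, 127/24)
Σ b_i: 2/3·1 + 13/5·1 + 1·1 + 3/2·1 = 173/30 ≠ 1 ⇒ order 0.

0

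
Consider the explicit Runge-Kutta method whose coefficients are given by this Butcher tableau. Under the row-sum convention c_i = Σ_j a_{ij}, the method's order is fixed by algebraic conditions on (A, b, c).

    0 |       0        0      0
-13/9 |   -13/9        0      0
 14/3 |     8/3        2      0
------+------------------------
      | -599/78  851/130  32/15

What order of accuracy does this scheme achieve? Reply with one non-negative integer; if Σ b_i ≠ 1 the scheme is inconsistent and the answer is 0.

2

b = (-599/78, 851/130, 32/15)
c = (0, -13/9, 14/3)
Ac = (0, 0, -26/9)
Σ b_i: (-599/78)·1 + 851/130·1 + 32/15·1 = 1 ✓
b·c: 851/130·(-13/9) + 32/15·14/3 = 1/2 ✓
b·c²: 851/130·169/81 + 32/15·196/9 = 9739/162 ≠ 1/3 ⇒ order 2.
b·Ac: 32/15·(-26/9) = -832/135 ≠ 1/6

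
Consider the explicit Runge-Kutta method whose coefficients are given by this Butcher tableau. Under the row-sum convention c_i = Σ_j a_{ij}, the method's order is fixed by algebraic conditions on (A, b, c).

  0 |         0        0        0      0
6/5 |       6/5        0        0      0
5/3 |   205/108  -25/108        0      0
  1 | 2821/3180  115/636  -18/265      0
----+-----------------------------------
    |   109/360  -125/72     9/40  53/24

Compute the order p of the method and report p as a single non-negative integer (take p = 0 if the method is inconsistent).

4

b = (109/360, -125/72, 9/40, 53/24)
c = (0, 6/5, 5/3, 1)
Ac = (0, 0, -5/18, 11/106)
Σ b_i: 109/360·1 + (-125/72)·1 + 9/40·1 + 53/24·1 = 1 ✓
b·c: (-125/72)·6/5 + 9/40·5/3 + 53/24·1 = 1/2 ✓
b·c²: (-125/72)·36/25 + 9/40·25/9 + 53/24·1 = 1/3 ✓
b·Ac: 9/40·(-5/18) + 53/24·11/106 = 1/6 ✓
b·c³: (-125/72)·216/125 + 9/40·125/27 + 53/24·1 = 1/4 ✓
b·(c∘Ac): 9/40·(-25/54) + 53/24·11/106 = 1/8 ✓
b·Ac²: 9/40·(-1/3) + 53/24·19/265 = 1/12 ✓
b·A²c: 53/24·1/53 = 1/24 ✓; 4 stages ⇒ order 4.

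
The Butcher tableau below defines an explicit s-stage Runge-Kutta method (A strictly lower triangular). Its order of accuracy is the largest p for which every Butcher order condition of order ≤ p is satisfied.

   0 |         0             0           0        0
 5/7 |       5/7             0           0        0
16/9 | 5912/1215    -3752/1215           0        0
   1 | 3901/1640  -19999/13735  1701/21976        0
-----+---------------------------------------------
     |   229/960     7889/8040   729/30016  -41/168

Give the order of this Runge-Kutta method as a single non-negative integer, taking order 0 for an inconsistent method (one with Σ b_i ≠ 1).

b = (229/960, 7889/8040, 729/30016, -41/168)
c = (0, 5/7, 16/9, 1)
Ac = (0, 0, -536/243, -37/41)
Σ b_i: 229/960·1 + 7889/8040·1 + 729/30016·1 + (-41/168)·1 = 1 ✓
b·c: 7889/8040·5/7 + 729/30016·16/9 + (-41/168)·1 = 1/2 ✓
b·c²: 7889/8040·25/49 + 729/30016·256/81 + (-41/168)·1 = 1/3 ✓
b·Ac: 729/30016·(-536/243) + (-41/168)·(-37/41) = 1/6 ✓
b·c³: 7889/8040·125/343 + 729/30016·4096/729 + (-41/168)·1 = 1/4 ✓
b·(c∘Ac): 729/30016·(-8576/2187) + (-41/168)·(-37/41) = 1/8 ✓
b·Ac²: 729/30016·(-2680/1701) + (-41/168)·(-143/287) = 1/12 ✓
b·A²c: (-41/168)·(-7/41) = 1/24 ✓; 4 stages ⇒ order 4.

4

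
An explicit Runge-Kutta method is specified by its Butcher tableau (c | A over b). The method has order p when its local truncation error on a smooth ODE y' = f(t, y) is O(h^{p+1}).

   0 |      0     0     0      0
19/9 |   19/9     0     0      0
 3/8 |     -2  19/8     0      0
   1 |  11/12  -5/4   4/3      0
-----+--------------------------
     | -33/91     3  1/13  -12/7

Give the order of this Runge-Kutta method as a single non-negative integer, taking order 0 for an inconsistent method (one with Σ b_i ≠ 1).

1

b = (-33/91, 3, 1/13, -12/7)
c = (0, 19/9, 3/8, 1)
Ac = (0, 0, 361/72, -77/36)
Σ b_i: (-33/91)·1 + 3·1 + 1/13·1 + (-12/7)·1 = 1 ✓
b·c: 3·19/9 + 1/13·3/8 + (-12/7)·1 = 10151/2184 ≠ 1/2 ⇒ order 1.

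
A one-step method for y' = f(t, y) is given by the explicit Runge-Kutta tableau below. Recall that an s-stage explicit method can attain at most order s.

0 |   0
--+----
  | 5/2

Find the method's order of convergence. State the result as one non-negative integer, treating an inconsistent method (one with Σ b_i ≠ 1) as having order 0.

0

b = (5/2)
c = (0)
Σ b_i: 5/2·1 = 5/2 ≠ 1 ⇒ order 0.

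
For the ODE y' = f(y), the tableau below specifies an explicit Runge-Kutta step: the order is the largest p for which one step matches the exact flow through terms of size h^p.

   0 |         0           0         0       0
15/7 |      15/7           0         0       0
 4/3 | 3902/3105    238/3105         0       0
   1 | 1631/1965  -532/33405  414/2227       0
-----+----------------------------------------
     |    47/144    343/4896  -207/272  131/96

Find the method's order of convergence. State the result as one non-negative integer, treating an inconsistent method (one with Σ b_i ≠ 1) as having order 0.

b = (47/144, 343/4896, -207/272, 131/96)
c = (0, 15/7, 4/3, 1)
Ac = (0, 0, 34/207, 28/131)
Σ b_i: 47/144·1 + 343/4896·1 + (-207/272)·1 + 131/96·1 = 1 ✓
b·c: 343/4896·15/7 + (-207/272)·4/3 + 131/96·1 = 1/2 ✓
b·c²: 343/4896·225/49 + (-207/272)·16/9 + 131/96·1 = 1/3 ✓
b·Ac: (-207/272)·34/207 + 131/96·28/131 = 1/6 ✓
b·c³: 343/4896·3375/343 + (-207/272)·64/27 + 131/96·1 = 1/4 ✓
b·(c∘Ac): (-207/272)·136/621 + 131/96·28/131 = 1/8 ✓
b·Ac²: (-207/272)·170/483 + 131/96·236/917 = 1/12 ✓
b·A²c: 131/96·4/131 = 1/24 ✓; 4 stages ⇒ order 4.

4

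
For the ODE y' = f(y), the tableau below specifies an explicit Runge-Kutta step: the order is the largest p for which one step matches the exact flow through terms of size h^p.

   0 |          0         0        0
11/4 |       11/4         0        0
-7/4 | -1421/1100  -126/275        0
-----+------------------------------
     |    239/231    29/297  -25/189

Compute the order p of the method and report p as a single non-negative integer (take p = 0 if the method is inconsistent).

3

b = (239/231, 29/297, -25/189)
c = (0, 11/4, -7/4)
Ac = (0, 0, -63/50)
Σ b_i: 239/231·1 + 29/297·1 + (-25/189)·1 = 1 ✓
b·c: 29/297·11/4 + (-25/189)·(-7/4) = 1/2 ✓
b·c²: 29/297·121/16 + (-25/189)·49/16 = 1/3 ✓
b·Ac: (-25/189)·(-63/50) = 1/6 ✓; 3 stages ⇒ order 3.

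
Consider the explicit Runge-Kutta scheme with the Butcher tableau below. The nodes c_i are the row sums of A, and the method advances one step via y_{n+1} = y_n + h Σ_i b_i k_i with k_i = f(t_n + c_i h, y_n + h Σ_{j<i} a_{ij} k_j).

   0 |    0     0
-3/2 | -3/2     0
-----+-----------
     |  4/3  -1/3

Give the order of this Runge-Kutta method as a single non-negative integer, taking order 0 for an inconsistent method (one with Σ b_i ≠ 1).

2

b = (4/3, -1/3)
c = (0, -3/2)
Σ b_i: 4/3·1 + (-1/3)·1 = 1 ✓
b·c: (-1/3)·(-3/2) = 1/2 ✓; 2 stages ⇒ order 2.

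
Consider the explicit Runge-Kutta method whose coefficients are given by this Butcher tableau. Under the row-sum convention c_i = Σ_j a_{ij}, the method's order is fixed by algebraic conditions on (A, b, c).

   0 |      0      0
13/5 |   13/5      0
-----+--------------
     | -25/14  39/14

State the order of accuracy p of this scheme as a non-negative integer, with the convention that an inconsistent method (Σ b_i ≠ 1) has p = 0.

1

b = (-25/14, 39/14)
c = (0, 13/5)
Σ b_i: (-25/14)·1 + 39/14·1 = 1 ✓
b·c: 39/14·13/5 = 507/70 ≠ 1/2 ⇒ order 1.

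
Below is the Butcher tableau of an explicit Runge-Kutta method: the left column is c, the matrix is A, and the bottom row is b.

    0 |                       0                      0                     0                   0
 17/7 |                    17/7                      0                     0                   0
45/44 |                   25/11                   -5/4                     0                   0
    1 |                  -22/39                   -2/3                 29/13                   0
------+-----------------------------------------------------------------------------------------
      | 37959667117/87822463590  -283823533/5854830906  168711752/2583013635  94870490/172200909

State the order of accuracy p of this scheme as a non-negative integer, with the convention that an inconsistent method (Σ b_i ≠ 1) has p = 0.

b = (37959667117/87822463590, -283823533/5854830906, 168711752/2583013635, 94870490/172200909)
c = (0, 17/7, 45/44, 1)
Ac = (0, 0, -85/28, 7957/12012)
Σ b_i: 37959667117/87822463590·1 + (-283823533/5854830906)·1 + 168711752/2583013635·1 + 94870490/172200909·1 = 1 ✓
b·c: (-283823533/5854830906)·17/7 + 168711752/2583013635·45/44 + 94870490/172200909·1 = 1/2 ✓
b·c²: (-283823533/5854830906)·289/49 + 168711752/2583013635·2025/1936 + 94870490/172200909·1 = 1/3 ✓
b·Ac: 168711752/2583013635·(-85/28) + 94870490/172200909·7957/12012 = 1/6 ✓
b·c³: (-283823533/5854830906)·4913/343 + 168711752/2583013635·91125/85184 + 94870490/172200909·1 = -2601080469/35358586648 ≠ 1/4 ⇒ order 3.
b·(c∘Ac): 168711752/2583013635·(-3825/1232) + 94870490/172200909·7957/12012 = 586407160/3616219089 ≠ 1/8
b·Ac²: 168711752/2583013635·(-1445/196) + 94870490/172200909·(-5914529/3699696) = -144505109831/106075759944 ≠ 1/12
b·A²c: 94870490/172200909·(-2465/364) = -8994452225/2410812726 ≠ 1/24

3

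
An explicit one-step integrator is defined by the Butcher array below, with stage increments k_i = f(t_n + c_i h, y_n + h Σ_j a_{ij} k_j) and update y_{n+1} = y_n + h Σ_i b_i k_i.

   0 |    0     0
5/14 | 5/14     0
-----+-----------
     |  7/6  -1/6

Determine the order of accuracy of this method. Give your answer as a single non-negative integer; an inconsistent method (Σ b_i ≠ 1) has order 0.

1

b = (7/6, -1/6)
c = (0, 5/14)
Σ b_i: 7/6·1 + (-1/6)·1 = 1 ✓
b·c: (-1/6)·5/14 = -5/84 ≠ 1/2 ⇒ order 1.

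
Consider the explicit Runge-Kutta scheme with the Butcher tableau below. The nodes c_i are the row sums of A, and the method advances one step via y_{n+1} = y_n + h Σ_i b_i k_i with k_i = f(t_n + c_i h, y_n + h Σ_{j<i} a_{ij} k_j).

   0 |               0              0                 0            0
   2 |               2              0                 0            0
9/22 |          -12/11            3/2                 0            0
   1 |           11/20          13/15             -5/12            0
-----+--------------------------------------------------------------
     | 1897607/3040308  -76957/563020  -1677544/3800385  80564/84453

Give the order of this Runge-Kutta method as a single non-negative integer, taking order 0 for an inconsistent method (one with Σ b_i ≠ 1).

b = (1897607/3040308, -76957/563020, -1677544/3800385, 80564/84453)
c = (0, 2, 9/22, 1)
Ac = (0, 0, 3, 2063/1320)
Σ b_i: 1897607/3040308·1 + (-76957/563020)·1 + (-1677544/3800385)·1 + 80564/84453·1 = 1 ✓
b·c: (-76957/563020)·2 + (-1677544/3800385)·9/22 + 80564/84453·1 = 1/2 ✓
b·c²: (-76957/563020)·4 + (-1677544/3800385)·81/484 + 80564/84453·1 = 1/3 ✓
b·Ac: (-1677544/3800385)·3 + 80564/84453·2063/1320 = 1/6 ✓
b·c³: (-76957/563020)·8 + (-1677544/3800385)·729/10648 + 80564/84453·1 = -157703/928983 ≠ 1/4 ⇒ order 3.
b·(c∘Ac): (-1677544/3800385)·27/22 + 80564/84453·2063/1320 = 2404817/2533590 ≠ 1/8
b·Ac²: (-1677544/3800385)·6 + 80564/84453·98647/29040 = 2199919/3715932 ≠ 1/12
b·A²c: 80564/84453·(-5/4) = -100705/84453 ≠ 1/24

3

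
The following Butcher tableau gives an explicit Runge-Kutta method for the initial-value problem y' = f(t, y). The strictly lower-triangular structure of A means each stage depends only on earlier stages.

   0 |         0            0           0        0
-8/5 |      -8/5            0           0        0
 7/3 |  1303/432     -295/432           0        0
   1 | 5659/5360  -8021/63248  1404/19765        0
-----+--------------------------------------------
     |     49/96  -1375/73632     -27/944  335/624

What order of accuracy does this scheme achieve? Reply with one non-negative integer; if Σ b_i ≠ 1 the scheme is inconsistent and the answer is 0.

4

b = (49/96, -1375/73632, -27/944, 335/624)
c = (0, -8/5, 7/3, 1)
Ac = (0, 0, 59/54, 247/670)
Σ b_i: 49/96·1 + (-1375/73632)·1 + (-27/944)·1 + 335/624·1 = 1 ✓
b·c: (-1375/73632)·(-8/5) + (-27/944)·7/3 + 335/624·1 = 1/2 ✓
b·c²: (-1375/73632)·64/25 + (-27/944)·49/9 + 335/624·1 = 1/3 ✓
b·Ac: (-27/944)·59/54 + 335/624·247/670 = 1/6 ✓
b·c³: (-1375/73632)·(-512/125) + (-27/944)·343/27 + 335/624·1 = 1/4 ✓
b·(c∘Ac): (-27/944)·413/162 + 335/624·247/670 = 1/8 ✓
b·Ac²: (-27/944)·(-236/135) + 335/624·104/1675 = 1/12 ✓
b·A²c: 335/624·26/335 = 1/24 ✓; 4 stages ⇒ order 4.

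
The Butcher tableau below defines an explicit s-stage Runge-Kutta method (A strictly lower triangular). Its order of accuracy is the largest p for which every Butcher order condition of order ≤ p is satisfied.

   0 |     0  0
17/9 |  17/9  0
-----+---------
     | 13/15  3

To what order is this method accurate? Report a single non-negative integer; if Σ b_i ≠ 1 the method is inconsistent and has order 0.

0

b = (13/15, 3)
c = (0, 17/9)
Σ b_i: 13/15·1 + 3·1 = 58/15 ≠ 1 ⇒ order 0.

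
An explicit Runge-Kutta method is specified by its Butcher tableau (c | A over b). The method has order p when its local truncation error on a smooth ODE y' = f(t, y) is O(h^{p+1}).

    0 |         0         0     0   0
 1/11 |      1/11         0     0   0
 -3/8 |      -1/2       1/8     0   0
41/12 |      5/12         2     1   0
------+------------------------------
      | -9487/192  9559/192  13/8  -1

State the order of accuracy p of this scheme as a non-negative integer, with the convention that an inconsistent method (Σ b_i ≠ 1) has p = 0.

b = (-9487/192, 9559/192, 13/8, -1)
c = (0, 1/11, -3/8, 41/12)
Ac = (0, 0, 1/88, -17/88)
Σ b_i: (-9487/192)·1 + 9559/192·1 + 13/8·1 + (-1)·1 = 1 ✓
b·c: 9559/192·1/11 + 13/8·(-3/8) + (-1)·41/12 = 1/2 ✓
b·c²: 9559/192·1/121 + 13/8·9/64 + (-1)·1681/144 = -50843/4608 ≠ 1/3 ⇒ order 2.
b·Ac: 13/8·1/88 + (-1)·(-17/88) = 149/704 ≠ 1/6

2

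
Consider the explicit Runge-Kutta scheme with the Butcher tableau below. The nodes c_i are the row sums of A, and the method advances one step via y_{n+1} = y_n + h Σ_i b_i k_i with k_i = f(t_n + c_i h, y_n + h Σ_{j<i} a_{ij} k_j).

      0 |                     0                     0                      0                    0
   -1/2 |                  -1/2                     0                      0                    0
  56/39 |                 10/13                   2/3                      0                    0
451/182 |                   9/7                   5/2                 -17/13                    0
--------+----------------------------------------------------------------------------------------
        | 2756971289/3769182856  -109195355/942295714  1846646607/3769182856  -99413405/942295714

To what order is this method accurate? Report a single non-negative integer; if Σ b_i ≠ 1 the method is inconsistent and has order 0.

b = (2756971289/3769182856, -109195355/942295714, 1846646607/3769182856, -99413405/942295714)
c = (0, -1/2, 56/39, 451/182)
Ac = (0, 0, -1/3, -6343/2028)
Σ b_i: 2756971289/3769182856·1 + (-109195355/942295714)·1 + 1846646607/3769182856·1 + (-99413405/942295714)·1 = 1 ✓
b·c: (-109195355/942295714)·(-1/2) + 1846646607/3769182856·56/39 + (-99413405/942295714)·451/182 = 1/2 ✓
b·c²: (-109195355/942295714)·1/4 + 1846646607/3769182856·3136/1521 + (-99413405/942295714)·203401/33124 = 1/3 ✓
b·Ac: 1846646607/3769182856·(-1/3) + (-99413405/942295714)·(-6343/2028) = 1/6 ✓
b·c³: (-109195355/942295714)·(-1/8) + 1846646607/3769182856·175616/59319 + (-99413405/942295714)·91733851/6028568 = -61921734409/440994394152 ≠ 1/4 ⇒ order 3.
b·(c∘Ac): 1846646607/3769182856·(-56/117) + (-99413405/942295714)·(-2860693/369096) = 171456862927/293996262768 ≠ 1/8
b·Ac²: 1846646607/3769182856·1/6 + (-99413405/942295714)·(-327631/158184) = 66186628817/220497197076 ≠ 1/12
b·A²c: (-99413405/942295714)·17/39 = -130002145/2826887142 ≠ 1/24

3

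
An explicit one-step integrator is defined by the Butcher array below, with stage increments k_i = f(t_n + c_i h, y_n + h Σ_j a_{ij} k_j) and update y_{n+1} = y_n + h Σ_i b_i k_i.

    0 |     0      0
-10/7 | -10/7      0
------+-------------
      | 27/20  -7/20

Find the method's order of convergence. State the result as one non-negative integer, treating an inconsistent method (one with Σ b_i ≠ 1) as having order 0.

2

b = (27/20, -7/20)
c = (0, -10/7)
Σ b_i: 27/20·1 + (-7/20)·1 = 1 ✓
b·c: (-7/20)·(-10/7) = 1/2 ✓; 2 stages ⇒ order 2.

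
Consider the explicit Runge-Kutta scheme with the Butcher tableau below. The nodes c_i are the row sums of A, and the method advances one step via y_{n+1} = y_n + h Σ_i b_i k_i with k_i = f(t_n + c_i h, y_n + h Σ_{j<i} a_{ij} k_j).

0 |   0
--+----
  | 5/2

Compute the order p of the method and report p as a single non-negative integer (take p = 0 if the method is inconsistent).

b = (5/2)
c = (0)
Σ b_i: 5/2·1 = 5/2 ≠ 1 ⇒ order 0.

0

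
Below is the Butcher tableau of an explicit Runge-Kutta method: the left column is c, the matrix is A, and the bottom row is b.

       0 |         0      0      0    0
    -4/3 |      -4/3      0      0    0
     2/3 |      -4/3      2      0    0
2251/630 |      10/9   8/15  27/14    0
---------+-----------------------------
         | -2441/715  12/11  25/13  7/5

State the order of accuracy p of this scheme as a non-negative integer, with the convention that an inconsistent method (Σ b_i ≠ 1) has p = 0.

1

b = (-2441/715, 12/11, 25/13, 7/5)
c = (0, -4/3, 2/3, 2251/630)
Ac = (0, 0, -8/3, 181/315)
Σ b_i: (-2441/715)·1 + 12/11·1 + 25/13·1 + 7/5·1 = 1 ✓
b·c: 12/11·(-4/3) + 25/13·2/3 + 7/5·2251/630 = 310793/64350 ≠ 1/2 ⇒ order 1.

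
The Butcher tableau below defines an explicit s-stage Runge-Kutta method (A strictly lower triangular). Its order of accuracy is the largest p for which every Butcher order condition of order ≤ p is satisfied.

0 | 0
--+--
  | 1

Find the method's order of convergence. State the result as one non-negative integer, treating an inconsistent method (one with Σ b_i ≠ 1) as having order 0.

b = (1)
c = (0)
Σ b_i: 1·1 = 1 ✓; 1 stage ⇒ order 1.

1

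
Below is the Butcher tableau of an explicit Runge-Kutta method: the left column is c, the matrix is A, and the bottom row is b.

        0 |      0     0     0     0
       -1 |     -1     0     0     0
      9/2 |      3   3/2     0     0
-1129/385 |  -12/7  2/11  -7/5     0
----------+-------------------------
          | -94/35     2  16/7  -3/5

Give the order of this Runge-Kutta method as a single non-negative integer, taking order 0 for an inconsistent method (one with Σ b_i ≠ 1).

1

b = (-94/35, 2, 16/7, -3/5)
c = (0, -1, 9/2, -1129/385)
Ac = (0, 0, -3/2, -713/110)
Σ b_i: (-94/35)·1 + 2·1 + 16/7·1 + (-3/5)·1 = 1 ✓
b·c: 2·(-1) + 16/7·9/2 + (-3/5)·(-1129/385) = 19337/1925 ≠ 1/2 ⇒ order 1.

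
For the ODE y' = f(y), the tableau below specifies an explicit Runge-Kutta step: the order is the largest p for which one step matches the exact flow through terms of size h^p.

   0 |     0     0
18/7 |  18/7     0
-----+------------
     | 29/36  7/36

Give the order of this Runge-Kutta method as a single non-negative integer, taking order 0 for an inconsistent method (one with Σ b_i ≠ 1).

b = (29/36, 7/36)
c = (0, 18/7)
Σ b_i: 29/36·1 + 7/36·1 = 1 ✓
b·c: 7/36·18/7 = 1/2 ✓; 2 stages ⇒ order 2.

2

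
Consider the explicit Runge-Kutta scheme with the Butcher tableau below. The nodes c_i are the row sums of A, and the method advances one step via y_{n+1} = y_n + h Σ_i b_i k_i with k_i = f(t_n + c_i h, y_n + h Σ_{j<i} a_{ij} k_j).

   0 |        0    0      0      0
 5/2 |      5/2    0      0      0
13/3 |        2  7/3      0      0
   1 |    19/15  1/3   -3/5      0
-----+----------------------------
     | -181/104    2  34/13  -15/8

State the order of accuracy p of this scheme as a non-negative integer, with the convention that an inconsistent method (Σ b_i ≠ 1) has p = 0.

b = (-181/104, 2, 34/13, -15/8)
c = (0, 5/2, 13/3, 1)
Ac = (0, 0, 35/6, -53/30)
Σ b_i: (-181/104)·1 + 2·1 + 34/13·1 + (-15/8)·1 = 1 ✓
b·c: 2·5/2 + 34/13·13/3 + (-15/8)·1 = 347/24 ≠ 1/2 ⇒ order 1.

1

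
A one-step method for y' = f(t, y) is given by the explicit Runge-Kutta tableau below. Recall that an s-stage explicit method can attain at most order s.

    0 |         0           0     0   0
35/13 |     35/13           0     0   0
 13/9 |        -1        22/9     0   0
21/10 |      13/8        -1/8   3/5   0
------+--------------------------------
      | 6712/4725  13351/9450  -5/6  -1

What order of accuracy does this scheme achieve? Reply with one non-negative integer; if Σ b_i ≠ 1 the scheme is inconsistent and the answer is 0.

2

b = (6712/4725, 13351/9450, -5/6, -1)
c = (0, 35/13, 13/9, 21/10)
Ac = (0, 0, 770/117, 827/1560)
Σ b_i: 6712/4725·1 + 13351/9450·1 + (-5/6)·1 + (-1)·1 = 1 ✓
b·c: 13351/9450·35/13 + (-5/6)·13/9 + (-1)·21/10 = 1/2 ✓
b·c²: 13351/9450·1225/169 + (-5/6)·169/81 + (-1)·441/100 = 99437/24300 ≠ 1/3 ⇒ order 2.
b·Ac: (-5/6)·770/117 + (-1)·827/1560 = -84443/14040 ≠ 1/6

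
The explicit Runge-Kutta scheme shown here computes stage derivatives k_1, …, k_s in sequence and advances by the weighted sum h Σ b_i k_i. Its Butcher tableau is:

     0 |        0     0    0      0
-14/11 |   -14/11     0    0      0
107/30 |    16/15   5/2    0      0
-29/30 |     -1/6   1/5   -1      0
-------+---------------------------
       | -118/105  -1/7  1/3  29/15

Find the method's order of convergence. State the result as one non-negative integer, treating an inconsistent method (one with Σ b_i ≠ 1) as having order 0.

b = (-118/105, -1/7, 1/3, 29/15)
c = (0, -14/11, 107/30, -29/30)
Ac = (0, 0, -35/11, -1261/330)
Σ b_i: (-118/105)·1 + (-1/7)·1 + 1/3·1 + 29/15·1 = 1 ✓
b·c: (-1/7)·(-14/11) + 1/3·107/30 + 29/15·(-29/30) = -137/275 ≠ 1/2 ⇒ order 1.

1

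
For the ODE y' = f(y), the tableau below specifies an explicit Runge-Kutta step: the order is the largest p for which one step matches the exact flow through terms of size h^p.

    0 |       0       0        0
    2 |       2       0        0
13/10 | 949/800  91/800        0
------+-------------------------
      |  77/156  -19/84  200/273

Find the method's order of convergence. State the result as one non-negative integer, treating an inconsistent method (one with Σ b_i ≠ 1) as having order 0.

b = (77/156, -19/84, 200/273)
c = (0, 2, 13/10)
Ac = (0, 0, 91/400)
Σ b_i: 77/156·1 + (-19/84)·1 + 200/273·1 = 1 ✓
b·c: (-19/84)·2 + 200/273·13/10 = 1/2 ✓
b·c²: (-19/84)·4 + 200/273·169/100 = 1/3 ✓
b·Ac: 200/273·91/400 = 1/6 ✓; 3 stages ⇒ order 3.

3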